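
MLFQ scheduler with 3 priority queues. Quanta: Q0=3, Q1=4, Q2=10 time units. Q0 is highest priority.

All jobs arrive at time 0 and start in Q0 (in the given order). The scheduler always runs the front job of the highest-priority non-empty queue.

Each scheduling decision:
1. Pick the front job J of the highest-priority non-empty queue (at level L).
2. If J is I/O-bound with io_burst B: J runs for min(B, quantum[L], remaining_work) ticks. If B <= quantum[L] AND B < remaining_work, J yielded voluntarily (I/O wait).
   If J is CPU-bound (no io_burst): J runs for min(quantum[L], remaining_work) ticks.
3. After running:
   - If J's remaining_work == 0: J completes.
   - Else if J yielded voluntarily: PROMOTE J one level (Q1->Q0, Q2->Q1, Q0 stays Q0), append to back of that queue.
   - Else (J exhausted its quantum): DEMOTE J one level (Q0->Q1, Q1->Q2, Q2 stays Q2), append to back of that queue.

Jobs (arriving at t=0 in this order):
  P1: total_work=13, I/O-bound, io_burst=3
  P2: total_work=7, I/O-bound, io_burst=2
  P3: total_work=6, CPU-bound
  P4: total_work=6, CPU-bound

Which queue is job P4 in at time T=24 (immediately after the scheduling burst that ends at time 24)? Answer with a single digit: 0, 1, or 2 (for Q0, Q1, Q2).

Answer: 1

Derivation:
t=0-3: P1@Q0 runs 3, rem=10, I/O yield, promote→Q0. Q0=[P2,P3,P4,P1] Q1=[] Q2=[]
t=3-5: P2@Q0 runs 2, rem=5, I/O yield, promote→Q0. Q0=[P3,P4,P1,P2] Q1=[] Q2=[]
t=5-8: P3@Q0 runs 3, rem=3, quantum used, demote→Q1. Q0=[P4,P1,P2] Q1=[P3] Q2=[]
t=8-11: P4@Q0 runs 3, rem=3, quantum used, demote→Q1. Q0=[P1,P2] Q1=[P3,P4] Q2=[]
t=11-14: P1@Q0 runs 3, rem=7, I/O yield, promote→Q0. Q0=[P2,P1] Q1=[P3,P4] Q2=[]
t=14-16: P2@Q0 runs 2, rem=3, I/O yield, promote→Q0. Q0=[P1,P2] Q1=[P3,P4] Q2=[]
t=16-19: P1@Q0 runs 3, rem=4, I/O yield, promote→Q0. Q0=[P2,P1] Q1=[P3,P4] Q2=[]
t=19-21: P2@Q0 runs 2, rem=1, I/O yield, promote→Q0. Q0=[P1,P2] Q1=[P3,P4] Q2=[]
t=21-24: P1@Q0 runs 3, rem=1, I/O yield, promote→Q0. Q0=[P2,P1] Q1=[P3,P4] Q2=[]
t=24-25: P2@Q0 runs 1, rem=0, completes. Q0=[P1] Q1=[P3,P4] Q2=[]
t=25-26: P1@Q0 runs 1, rem=0, completes. Q0=[] Q1=[P3,P4] Q2=[]
t=26-29: P3@Q1 runs 3, rem=0, completes. Q0=[] Q1=[P4] Q2=[]
t=29-32: P4@Q1 runs 3, rem=0, completes. Q0=[] Q1=[] Q2=[]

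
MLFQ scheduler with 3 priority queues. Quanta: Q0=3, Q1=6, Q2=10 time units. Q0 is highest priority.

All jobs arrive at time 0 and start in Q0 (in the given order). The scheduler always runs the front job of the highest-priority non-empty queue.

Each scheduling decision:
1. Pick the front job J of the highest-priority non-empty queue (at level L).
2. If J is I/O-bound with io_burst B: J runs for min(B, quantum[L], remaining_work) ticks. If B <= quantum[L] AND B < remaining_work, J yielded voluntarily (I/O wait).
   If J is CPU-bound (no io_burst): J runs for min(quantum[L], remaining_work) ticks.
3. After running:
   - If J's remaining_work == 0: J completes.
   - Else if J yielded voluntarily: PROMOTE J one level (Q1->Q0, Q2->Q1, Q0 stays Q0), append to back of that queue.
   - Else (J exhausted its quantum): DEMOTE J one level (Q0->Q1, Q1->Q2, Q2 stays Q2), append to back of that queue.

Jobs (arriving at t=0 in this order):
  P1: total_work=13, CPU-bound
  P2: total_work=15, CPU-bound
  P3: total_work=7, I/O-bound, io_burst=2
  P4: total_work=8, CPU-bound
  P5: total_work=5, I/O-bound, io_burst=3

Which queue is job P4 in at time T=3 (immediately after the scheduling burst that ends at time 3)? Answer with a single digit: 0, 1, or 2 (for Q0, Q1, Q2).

t=0-3: P1@Q0 runs 3, rem=10, quantum used, demote→Q1. Q0=[P2,P3,P4,P5] Q1=[P1] Q2=[]
t=3-6: P2@Q0 runs 3, rem=12, quantum used, demote→Q1. Q0=[P3,P4,P5] Q1=[P1,P2] Q2=[]
t=6-8: P3@Q0 runs 2, rem=5, I/O yield, promote→Q0. Q0=[P4,P5,P3] Q1=[P1,P2] Q2=[]
t=8-11: P4@Q0 runs 3, rem=5, quantum used, demote→Q1. Q0=[P5,P3] Q1=[P1,P2,P4] Q2=[]
t=11-14: P5@Q0 runs 3, rem=2, I/O yield, promote→Q0. Q0=[P3,P5] Q1=[P1,P2,P4] Q2=[]
t=14-16: P3@Q0 runs 2, rem=3, I/O yield, promote→Q0. Q0=[P5,P3] Q1=[P1,P2,P4] Q2=[]
t=16-18: P5@Q0 runs 2, rem=0, completes. Q0=[P3] Q1=[P1,P2,P4] Q2=[]
t=18-20: P3@Q0 runs 2, rem=1, I/O yield, promote→Q0. Q0=[P3] Q1=[P1,P2,P4] Q2=[]
t=20-21: P3@Q0 runs 1, rem=0, completes. Q0=[] Q1=[P1,P2,P4] Q2=[]
t=21-27: P1@Q1 runs 6, rem=4, quantum used, demote→Q2. Q0=[] Q1=[P2,P4] Q2=[P1]
t=27-33: P2@Q1 runs 6, rem=6, quantum used, demote→Q2. Q0=[] Q1=[P4] Q2=[P1,P2]
t=33-38: P4@Q1 runs 5, rem=0, completes. Q0=[] Q1=[] Q2=[P1,P2]
t=38-42: P1@Q2 runs 4, rem=0, completes. Q0=[] Q1=[] Q2=[P2]
t=42-48: P2@Q2 runs 6, rem=0, completes. Q0=[] Q1=[] Q2=[]

Answer: 0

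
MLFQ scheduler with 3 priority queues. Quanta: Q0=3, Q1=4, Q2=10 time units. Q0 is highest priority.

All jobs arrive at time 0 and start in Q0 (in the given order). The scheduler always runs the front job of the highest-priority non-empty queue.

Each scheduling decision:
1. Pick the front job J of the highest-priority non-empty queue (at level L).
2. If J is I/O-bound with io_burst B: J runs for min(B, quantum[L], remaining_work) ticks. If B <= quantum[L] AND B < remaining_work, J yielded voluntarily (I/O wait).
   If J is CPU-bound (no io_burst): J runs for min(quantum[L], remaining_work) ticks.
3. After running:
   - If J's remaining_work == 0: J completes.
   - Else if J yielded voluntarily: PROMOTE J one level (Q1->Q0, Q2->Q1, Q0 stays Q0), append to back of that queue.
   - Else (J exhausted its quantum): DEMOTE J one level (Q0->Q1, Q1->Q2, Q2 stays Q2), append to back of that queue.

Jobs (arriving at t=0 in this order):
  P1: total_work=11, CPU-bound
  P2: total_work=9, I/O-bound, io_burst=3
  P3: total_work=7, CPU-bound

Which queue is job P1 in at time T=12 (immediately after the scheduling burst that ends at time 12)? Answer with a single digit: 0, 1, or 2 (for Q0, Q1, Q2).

Answer: 1

Derivation:
t=0-3: P1@Q0 runs 3, rem=8, quantum used, demote→Q1. Q0=[P2,P3] Q1=[P1] Q2=[]
t=3-6: P2@Q0 runs 3, rem=6, I/O yield, promote→Q0. Q0=[P3,P2] Q1=[P1] Q2=[]
t=6-9: P3@Q0 runs 3, rem=4, quantum used, demote→Q1. Q0=[P2] Q1=[P1,P3] Q2=[]
t=9-12: P2@Q0 runs 3, rem=3, I/O yield, promote→Q0. Q0=[P2] Q1=[P1,P3] Q2=[]
t=12-15: P2@Q0 runs 3, rem=0, completes. Q0=[] Q1=[P1,P3] Q2=[]
t=15-19: P1@Q1 runs 4, rem=4, quantum used, demote→Q2. Q0=[] Q1=[P3] Q2=[P1]
t=19-23: P3@Q1 runs 4, rem=0, completes. Q0=[] Q1=[] Q2=[P1]
t=23-27: P1@Q2 runs 4, rem=0, completes. Q0=[] Q1=[] Q2=[]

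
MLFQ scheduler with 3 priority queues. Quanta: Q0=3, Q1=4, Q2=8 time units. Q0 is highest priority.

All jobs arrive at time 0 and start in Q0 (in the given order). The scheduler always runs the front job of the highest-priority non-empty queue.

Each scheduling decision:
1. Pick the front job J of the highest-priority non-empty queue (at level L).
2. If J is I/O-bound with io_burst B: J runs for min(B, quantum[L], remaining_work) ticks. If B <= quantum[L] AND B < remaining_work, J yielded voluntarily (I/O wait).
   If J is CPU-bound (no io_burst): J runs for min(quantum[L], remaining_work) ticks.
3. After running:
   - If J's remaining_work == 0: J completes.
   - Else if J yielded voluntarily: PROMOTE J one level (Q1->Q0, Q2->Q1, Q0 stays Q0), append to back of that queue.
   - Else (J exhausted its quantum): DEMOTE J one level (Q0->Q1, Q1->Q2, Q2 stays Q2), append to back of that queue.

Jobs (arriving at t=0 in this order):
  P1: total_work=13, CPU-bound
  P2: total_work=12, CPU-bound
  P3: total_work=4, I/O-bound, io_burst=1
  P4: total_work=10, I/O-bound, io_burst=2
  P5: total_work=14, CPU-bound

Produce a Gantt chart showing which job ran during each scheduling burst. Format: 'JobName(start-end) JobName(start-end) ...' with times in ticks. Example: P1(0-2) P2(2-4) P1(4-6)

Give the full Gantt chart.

Answer: P1(0-3) P2(3-6) P3(6-7) P4(7-9) P5(9-12) P3(12-13) P4(13-15) P3(15-16) P4(16-18) P3(18-19) P4(19-21) P4(21-23) P1(23-27) P2(27-31) P5(31-35) P1(35-41) P2(41-46) P5(46-53)

Derivation:
t=0-3: P1@Q0 runs 3, rem=10, quantum used, demote→Q1. Q0=[P2,P3,P4,P5] Q1=[P1] Q2=[]
t=3-6: P2@Q0 runs 3, rem=9, quantum used, demote→Q1. Q0=[P3,P4,P5] Q1=[P1,P2] Q2=[]
t=6-7: P3@Q0 runs 1, rem=3, I/O yield, promote→Q0. Q0=[P4,P5,P3] Q1=[P1,P2] Q2=[]
t=7-9: P4@Q0 runs 2, rem=8, I/O yield, promote→Q0. Q0=[P5,P3,P4] Q1=[P1,P2] Q2=[]
t=9-12: P5@Q0 runs 3, rem=11, quantum used, demote→Q1. Q0=[P3,P4] Q1=[P1,P2,P5] Q2=[]
t=12-13: P3@Q0 runs 1, rem=2, I/O yield, promote→Q0. Q0=[P4,P3] Q1=[P1,P2,P5] Q2=[]
t=13-15: P4@Q0 runs 2, rem=6, I/O yield, promote→Q0. Q0=[P3,P4] Q1=[P1,P2,P5] Q2=[]
t=15-16: P3@Q0 runs 1, rem=1, I/O yield, promote→Q0. Q0=[P4,P3] Q1=[P1,P2,P5] Q2=[]
t=16-18: P4@Q0 runs 2, rem=4, I/O yield, promote→Q0. Q0=[P3,P4] Q1=[P1,P2,P5] Q2=[]
t=18-19: P3@Q0 runs 1, rem=0, completes. Q0=[P4] Q1=[P1,P2,P5] Q2=[]
t=19-21: P4@Q0 runs 2, rem=2, I/O yield, promote→Q0. Q0=[P4] Q1=[P1,P2,P5] Q2=[]
t=21-23: P4@Q0 runs 2, rem=0, completes. Q0=[] Q1=[P1,P2,P5] Q2=[]
t=23-27: P1@Q1 runs 4, rem=6, quantum used, demote→Q2. Q0=[] Q1=[P2,P5] Q2=[P1]
t=27-31: P2@Q1 runs 4, rem=5, quantum used, demote→Q2. Q0=[] Q1=[P5] Q2=[P1,P2]
t=31-35: P5@Q1 runs 4, rem=7, quantum used, demote→Q2. Q0=[] Q1=[] Q2=[P1,P2,P5]
t=35-41: P1@Q2 runs 6, rem=0, completes. Q0=[] Q1=[] Q2=[P2,P5]
t=41-46: P2@Q2 runs 5, rem=0, completes. Q0=[] Q1=[] Q2=[P5]
t=46-53: P5@Q2 runs 7, rem=0, completes. Q0=[] Q1=[] Q2=[]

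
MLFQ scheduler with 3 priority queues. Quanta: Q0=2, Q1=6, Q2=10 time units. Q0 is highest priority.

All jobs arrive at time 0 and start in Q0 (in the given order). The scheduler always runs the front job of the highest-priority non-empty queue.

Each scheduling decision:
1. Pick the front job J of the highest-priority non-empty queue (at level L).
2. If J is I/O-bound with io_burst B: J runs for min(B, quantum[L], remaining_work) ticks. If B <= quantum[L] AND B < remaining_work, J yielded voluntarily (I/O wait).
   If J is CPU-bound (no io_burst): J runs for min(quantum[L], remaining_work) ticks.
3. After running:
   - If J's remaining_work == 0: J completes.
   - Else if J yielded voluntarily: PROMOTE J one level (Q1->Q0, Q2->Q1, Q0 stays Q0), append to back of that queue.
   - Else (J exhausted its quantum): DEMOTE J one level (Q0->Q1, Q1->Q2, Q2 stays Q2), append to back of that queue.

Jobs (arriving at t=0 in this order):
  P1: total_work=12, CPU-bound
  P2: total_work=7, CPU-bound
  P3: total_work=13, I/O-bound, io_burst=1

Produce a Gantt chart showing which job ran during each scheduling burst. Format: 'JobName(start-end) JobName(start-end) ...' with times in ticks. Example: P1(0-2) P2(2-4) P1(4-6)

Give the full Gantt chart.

t=0-2: P1@Q0 runs 2, rem=10, quantum used, demote→Q1. Q0=[P2,P3] Q1=[P1] Q2=[]
t=2-4: P2@Q0 runs 2, rem=5, quantum used, demote→Q1. Q0=[P3] Q1=[P1,P2] Q2=[]
t=4-5: P3@Q0 runs 1, rem=12, I/O yield, promote→Q0. Q0=[P3] Q1=[P1,P2] Q2=[]
t=5-6: P3@Q0 runs 1, rem=11, I/O yield, promote→Q0. Q0=[P3] Q1=[P1,P2] Q2=[]
t=6-7: P3@Q0 runs 1, rem=10, I/O yield, promote→Q0. Q0=[P3] Q1=[P1,P2] Q2=[]
t=7-8: P3@Q0 runs 1, rem=9, I/O yield, promote→Q0. Q0=[P3] Q1=[P1,P2] Q2=[]
t=8-9: P3@Q0 runs 1, rem=8, I/O yield, promote→Q0. Q0=[P3] Q1=[P1,P2] Q2=[]
t=9-10: P3@Q0 runs 1, rem=7, I/O yield, promote→Q0. Q0=[P3] Q1=[P1,P2] Q2=[]
t=10-11: P3@Q0 runs 1, rem=6, I/O yield, promote→Q0. Q0=[P3] Q1=[P1,P2] Q2=[]
t=11-12: P3@Q0 runs 1, rem=5, I/O yield, promote→Q0. Q0=[P3] Q1=[P1,P2] Q2=[]
t=12-13: P3@Q0 runs 1, rem=4, I/O yield, promote→Q0. Q0=[P3] Q1=[P1,P2] Q2=[]
t=13-14: P3@Q0 runs 1, rem=3, I/O yield, promote→Q0. Q0=[P3] Q1=[P1,P2] Q2=[]
t=14-15: P3@Q0 runs 1, rem=2, I/O yield, promote→Q0. Q0=[P3] Q1=[P1,P2] Q2=[]
t=15-16: P3@Q0 runs 1, rem=1, I/O yield, promote→Q0. Q0=[P3] Q1=[P1,P2] Q2=[]
t=16-17: P3@Q0 runs 1, rem=0, completes. Q0=[] Q1=[P1,P2] Q2=[]
t=17-23: P1@Q1 runs 6, rem=4, quantum used, demote→Q2. Q0=[] Q1=[P2] Q2=[P1]
t=23-28: P2@Q1 runs 5, rem=0, completes. Q0=[] Q1=[] Q2=[P1]
t=28-32: P1@Q2 runs 4, rem=0, completes. Q0=[] Q1=[] Q2=[]

Answer: P1(0-2) P2(2-4) P3(4-5) P3(5-6) P3(6-7) P3(7-8) P3(8-9) P3(9-10) P3(10-11) P3(11-12) P3(12-13) P3(13-14) P3(14-15) P3(15-16) P3(16-17) P1(17-23) P2(23-28) P1(28-32)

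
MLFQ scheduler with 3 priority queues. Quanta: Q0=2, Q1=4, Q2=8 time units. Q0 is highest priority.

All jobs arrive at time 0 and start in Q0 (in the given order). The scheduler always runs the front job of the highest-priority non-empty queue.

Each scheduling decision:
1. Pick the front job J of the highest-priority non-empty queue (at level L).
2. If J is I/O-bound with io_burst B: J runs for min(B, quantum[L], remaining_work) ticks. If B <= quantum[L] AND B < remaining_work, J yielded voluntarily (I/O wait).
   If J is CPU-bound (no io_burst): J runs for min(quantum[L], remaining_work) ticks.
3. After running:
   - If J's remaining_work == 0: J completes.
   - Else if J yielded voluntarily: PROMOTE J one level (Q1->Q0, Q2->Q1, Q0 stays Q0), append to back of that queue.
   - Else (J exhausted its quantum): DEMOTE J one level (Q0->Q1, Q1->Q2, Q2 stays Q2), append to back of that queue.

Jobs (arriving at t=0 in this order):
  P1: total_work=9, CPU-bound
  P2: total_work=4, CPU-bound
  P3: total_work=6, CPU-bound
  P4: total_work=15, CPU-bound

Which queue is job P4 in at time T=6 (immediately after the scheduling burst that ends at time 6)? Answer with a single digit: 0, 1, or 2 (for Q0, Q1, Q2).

Answer: 0

Derivation:
t=0-2: P1@Q0 runs 2, rem=7, quantum used, demote→Q1. Q0=[P2,P3,P4] Q1=[P1] Q2=[]
t=2-4: P2@Q0 runs 2, rem=2, quantum used, demote→Q1. Q0=[P3,P4] Q1=[P1,P2] Q2=[]
t=4-6: P3@Q0 runs 2, rem=4, quantum used, demote→Q1. Q0=[P4] Q1=[P1,P2,P3] Q2=[]
t=6-8: P4@Q0 runs 2, rem=13, quantum used, demote→Q1. Q0=[] Q1=[P1,P2,P3,P4] Q2=[]
t=8-12: P1@Q1 runs 4, rem=3, quantum used, demote→Q2. Q0=[] Q1=[P2,P3,P4] Q2=[P1]
t=12-14: P2@Q1 runs 2, rem=0, completes. Q0=[] Q1=[P3,P4] Q2=[P1]
t=14-18: P3@Q1 runs 4, rem=0, completes. Q0=[] Q1=[P4] Q2=[P1]
t=18-22: P4@Q1 runs 4, rem=9, quantum used, demote→Q2. Q0=[] Q1=[] Q2=[P1,P4]
t=22-25: P1@Q2 runs 3, rem=0, completes. Q0=[] Q1=[] Q2=[P4]
t=25-33: P4@Q2 runs 8, rem=1, quantum used, demote→Q2. Q0=[] Q1=[] Q2=[P4]
t=33-34: P4@Q2 runs 1, rem=0, completes. Q0=[] Q1=[] Q2=[]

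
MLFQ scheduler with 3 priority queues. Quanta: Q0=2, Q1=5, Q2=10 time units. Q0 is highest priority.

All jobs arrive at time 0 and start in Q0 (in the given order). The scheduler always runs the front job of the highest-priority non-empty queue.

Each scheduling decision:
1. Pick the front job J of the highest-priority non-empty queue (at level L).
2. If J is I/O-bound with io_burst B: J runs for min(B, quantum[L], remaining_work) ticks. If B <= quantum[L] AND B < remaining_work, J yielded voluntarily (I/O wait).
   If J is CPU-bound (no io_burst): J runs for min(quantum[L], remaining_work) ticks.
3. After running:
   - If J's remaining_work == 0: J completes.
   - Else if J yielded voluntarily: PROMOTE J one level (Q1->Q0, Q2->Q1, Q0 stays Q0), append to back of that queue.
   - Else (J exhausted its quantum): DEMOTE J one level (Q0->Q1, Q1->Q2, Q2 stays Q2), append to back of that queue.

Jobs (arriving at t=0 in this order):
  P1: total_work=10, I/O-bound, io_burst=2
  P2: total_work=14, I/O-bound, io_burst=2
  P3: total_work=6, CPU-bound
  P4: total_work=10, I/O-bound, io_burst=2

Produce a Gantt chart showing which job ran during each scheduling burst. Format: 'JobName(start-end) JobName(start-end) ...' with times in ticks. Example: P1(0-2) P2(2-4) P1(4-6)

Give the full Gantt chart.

t=0-2: P1@Q0 runs 2, rem=8, I/O yield, promote→Q0. Q0=[P2,P3,P4,P1] Q1=[] Q2=[]
t=2-4: P2@Q0 runs 2, rem=12, I/O yield, promote→Q0. Q0=[P3,P4,P1,P2] Q1=[] Q2=[]
t=4-6: P3@Q0 runs 2, rem=4, quantum used, demote→Q1. Q0=[P4,P1,P2] Q1=[P3] Q2=[]
t=6-8: P4@Q0 runs 2, rem=8, I/O yield, promote→Q0. Q0=[P1,P2,P4] Q1=[P3] Q2=[]
t=8-10: P1@Q0 runs 2, rem=6, I/O yield, promote→Q0. Q0=[P2,P4,P1] Q1=[P3] Q2=[]
t=10-12: P2@Q0 runs 2, rem=10, I/O yield, promote→Q0. Q0=[P4,P1,P2] Q1=[P3] Q2=[]
t=12-14: P4@Q0 runs 2, rem=6, I/O yield, promote→Q0. Q0=[P1,P2,P4] Q1=[P3] Q2=[]
t=14-16: P1@Q0 runs 2, rem=4, I/O yield, promote→Q0. Q0=[P2,P4,P1] Q1=[P3] Q2=[]
t=16-18: P2@Q0 runs 2, rem=8, I/O yield, promote→Q0. Q0=[P4,P1,P2] Q1=[P3] Q2=[]
t=18-20: P4@Q0 runs 2, rem=4, I/O yield, promote→Q0. Q0=[P1,P2,P4] Q1=[P3] Q2=[]
t=20-22: P1@Q0 runs 2, rem=2, I/O yield, promote→Q0. Q0=[P2,P4,P1] Q1=[P3] Q2=[]
t=22-24: P2@Q0 runs 2, rem=6, I/O yield, promote→Q0. Q0=[P4,P1,P2] Q1=[P3] Q2=[]
t=24-26: P4@Q0 runs 2, rem=2, I/O yield, promote→Q0. Q0=[P1,P2,P4] Q1=[P3] Q2=[]
t=26-28: P1@Q0 runs 2, rem=0, completes. Q0=[P2,P4] Q1=[P3] Q2=[]
t=28-30: P2@Q0 runs 2, rem=4, I/O yield, promote→Q0. Q0=[P4,P2] Q1=[P3] Q2=[]
t=30-32: P4@Q0 runs 2, rem=0, completes. Q0=[P2] Q1=[P3] Q2=[]
t=32-34: P2@Q0 runs 2, rem=2, I/O yield, promote→Q0. Q0=[P2] Q1=[P3] Q2=[]
t=34-36: P2@Q0 runs 2, rem=0, completes. Q0=[] Q1=[P3] Q2=[]
t=36-40: P3@Q1 runs 4, rem=0, completes. Q0=[] Q1=[] Q2=[]

Answer: P1(0-2) P2(2-4) P3(4-6) P4(6-8) P1(8-10) P2(10-12) P4(12-14) P1(14-16) P2(16-18) P4(18-20) P1(20-22) P2(22-24) P4(24-26) P1(26-28) P2(28-30) P4(30-32) P2(32-34) P2(34-36) P3(36-40)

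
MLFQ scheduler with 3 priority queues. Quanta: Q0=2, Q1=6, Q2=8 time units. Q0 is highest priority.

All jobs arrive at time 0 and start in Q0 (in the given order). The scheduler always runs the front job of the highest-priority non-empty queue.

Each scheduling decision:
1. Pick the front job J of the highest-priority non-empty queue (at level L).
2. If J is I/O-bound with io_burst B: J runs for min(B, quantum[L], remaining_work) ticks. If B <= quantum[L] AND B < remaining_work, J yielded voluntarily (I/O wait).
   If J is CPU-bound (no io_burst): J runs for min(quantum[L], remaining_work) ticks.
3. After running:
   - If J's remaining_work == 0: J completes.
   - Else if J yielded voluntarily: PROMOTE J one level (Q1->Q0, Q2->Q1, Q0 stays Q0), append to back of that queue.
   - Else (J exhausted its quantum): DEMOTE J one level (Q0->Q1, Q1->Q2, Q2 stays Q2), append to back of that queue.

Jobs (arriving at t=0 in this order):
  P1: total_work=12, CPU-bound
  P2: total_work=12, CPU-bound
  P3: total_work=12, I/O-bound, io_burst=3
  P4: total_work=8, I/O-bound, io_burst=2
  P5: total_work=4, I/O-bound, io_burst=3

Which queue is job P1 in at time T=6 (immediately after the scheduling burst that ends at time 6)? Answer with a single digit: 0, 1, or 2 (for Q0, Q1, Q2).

t=0-2: P1@Q0 runs 2, rem=10, quantum used, demote→Q1. Q0=[P2,P3,P4,P5] Q1=[P1] Q2=[]
t=2-4: P2@Q0 runs 2, rem=10, quantum used, demote→Q1. Q0=[P3,P4,P5] Q1=[P1,P2] Q2=[]
t=4-6: P3@Q0 runs 2, rem=10, quantum used, demote→Q1. Q0=[P4,P5] Q1=[P1,P2,P3] Q2=[]
t=6-8: P4@Q0 runs 2, rem=6, I/O yield, promote→Q0. Q0=[P5,P4] Q1=[P1,P2,P3] Q2=[]
t=8-10: P5@Q0 runs 2, rem=2, quantum used, demote→Q1. Q0=[P4] Q1=[P1,P2,P3,P5] Q2=[]
t=10-12: P4@Q0 runs 2, rem=4, I/O yield, promote→Q0. Q0=[P4] Q1=[P1,P2,P3,P5] Q2=[]
t=12-14: P4@Q0 runs 2, rem=2, I/O yield, promote→Q0. Q0=[P4] Q1=[P1,P2,P3,P5] Q2=[]
t=14-16: P4@Q0 runs 2, rem=0, completes. Q0=[] Q1=[P1,P2,P3,P5] Q2=[]
t=16-22: P1@Q1 runs 6, rem=4, quantum used, demote→Q2. Q0=[] Q1=[P2,P3,P5] Q2=[P1]
t=22-28: P2@Q1 runs 6, rem=4, quantum used, demote→Q2. Q0=[] Q1=[P3,P5] Q2=[P1,P2]
t=28-31: P3@Q1 runs 3, rem=7, I/O yield, promote→Q0. Q0=[P3] Q1=[P5] Q2=[P1,P2]
t=31-33: P3@Q0 runs 2, rem=5, quantum used, demote→Q1. Q0=[] Q1=[P5,P3] Q2=[P1,P2]
t=33-35: P5@Q1 runs 2, rem=0, completes. Q0=[] Q1=[P3] Q2=[P1,P2]
t=35-38: P3@Q1 runs 3, rem=2, I/O yield, promote→Q0. Q0=[P3] Q1=[] Q2=[P1,P2]
t=38-40: P3@Q0 runs 2, rem=0, completes. Q0=[] Q1=[] Q2=[P1,P2]
t=40-44: P1@Q2 runs 4, rem=0, completes. Q0=[] Q1=[] Q2=[P2]
t=44-48: P2@Q2 runs 4, rem=0, completes. Q0=[] Q1=[] Q2=[]

Answer: 1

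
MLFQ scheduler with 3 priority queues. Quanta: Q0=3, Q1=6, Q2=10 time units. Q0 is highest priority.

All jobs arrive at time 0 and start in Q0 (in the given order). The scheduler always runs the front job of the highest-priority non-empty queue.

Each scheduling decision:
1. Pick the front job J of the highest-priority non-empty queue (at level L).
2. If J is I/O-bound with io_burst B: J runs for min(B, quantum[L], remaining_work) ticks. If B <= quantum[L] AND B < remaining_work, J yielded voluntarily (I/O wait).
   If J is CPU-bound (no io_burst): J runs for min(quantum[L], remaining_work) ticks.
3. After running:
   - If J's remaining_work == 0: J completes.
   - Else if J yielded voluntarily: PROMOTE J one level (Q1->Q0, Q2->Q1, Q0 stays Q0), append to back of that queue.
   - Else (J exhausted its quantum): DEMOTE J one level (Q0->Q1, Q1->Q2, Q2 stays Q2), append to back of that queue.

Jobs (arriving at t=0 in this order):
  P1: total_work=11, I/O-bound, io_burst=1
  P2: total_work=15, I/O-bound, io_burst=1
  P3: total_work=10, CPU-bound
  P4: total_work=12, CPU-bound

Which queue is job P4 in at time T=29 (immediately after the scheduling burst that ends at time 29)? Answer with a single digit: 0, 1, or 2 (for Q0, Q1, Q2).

Answer: 1

Derivation:
t=0-1: P1@Q0 runs 1, rem=10, I/O yield, promote→Q0. Q0=[P2,P3,P4,P1] Q1=[] Q2=[]
t=1-2: P2@Q0 runs 1, rem=14, I/O yield, promote→Q0. Q0=[P3,P4,P1,P2] Q1=[] Q2=[]
t=2-5: P3@Q0 runs 3, rem=7, quantum used, demote→Q1. Q0=[P4,P1,P2] Q1=[P3] Q2=[]
t=5-8: P4@Q0 runs 3, rem=9, quantum used, demote→Q1. Q0=[P1,P2] Q1=[P3,P4] Q2=[]
t=8-9: P1@Q0 runs 1, rem=9, I/O yield, promote→Q0. Q0=[P2,P1] Q1=[P3,P4] Q2=[]
t=9-10: P2@Q0 runs 1, rem=13, I/O yield, promote→Q0. Q0=[P1,P2] Q1=[P3,P4] Q2=[]
t=10-11: P1@Q0 runs 1, rem=8, I/O yield, promote→Q0. Q0=[P2,P1] Q1=[P3,P4] Q2=[]
t=11-12: P2@Q0 runs 1, rem=12, I/O yield, promote→Q0. Q0=[P1,P2] Q1=[P3,P4] Q2=[]
t=12-13: P1@Q0 runs 1, rem=7, I/O yield, promote→Q0. Q0=[P2,P1] Q1=[P3,P4] Q2=[]
t=13-14: P2@Q0 runs 1, rem=11, I/O yield, promote→Q0. Q0=[P1,P2] Q1=[P3,P4] Q2=[]
t=14-15: P1@Q0 runs 1, rem=6, I/O yield, promote→Q0. Q0=[P2,P1] Q1=[P3,P4] Q2=[]
t=15-16: P2@Q0 runs 1, rem=10, I/O yield, promote→Q0. Q0=[P1,P2] Q1=[P3,P4] Q2=[]
t=16-17: P1@Q0 runs 1, rem=5, I/O yield, promote→Q0. Q0=[P2,P1] Q1=[P3,P4] Q2=[]
t=17-18: P2@Q0 runs 1, rem=9, I/O yield, promote→Q0. Q0=[P1,P2] Q1=[P3,P4] Q2=[]
t=18-19: P1@Q0 runs 1, rem=4, I/O yield, promote→Q0. Q0=[P2,P1] Q1=[P3,P4] Q2=[]
t=19-20: P2@Q0 runs 1, rem=8, I/O yield, promote→Q0. Q0=[P1,P2] Q1=[P3,P4] Q2=[]
t=20-21: P1@Q0 runs 1, rem=3, I/O yield, promote→Q0. Q0=[P2,P1] Q1=[P3,P4] Q2=[]
t=21-22: P2@Q0 runs 1, rem=7, I/O yield, promote→Q0. Q0=[P1,P2] Q1=[P3,P4] Q2=[]
t=22-23: P1@Q0 runs 1, rem=2, I/O yield, promote→Q0. Q0=[P2,P1] Q1=[P3,P4] Q2=[]
t=23-24: P2@Q0 runs 1, rem=6, I/O yield, promote→Q0. Q0=[P1,P2] Q1=[P3,P4] Q2=[]
t=24-25: P1@Q0 runs 1, rem=1, I/O yield, promote→Q0. Q0=[P2,P1] Q1=[P3,P4] Q2=[]
t=25-26: P2@Q0 runs 1, rem=5, I/O yield, promote→Q0. Q0=[P1,P2] Q1=[P3,P4] Q2=[]
t=26-27: P1@Q0 runs 1, rem=0, completes. Q0=[P2] Q1=[P3,P4] Q2=[]
t=27-28: P2@Q0 runs 1, rem=4, I/O yield, promote→Q0. Q0=[P2] Q1=[P3,P4] Q2=[]
t=28-29: P2@Q0 runs 1, rem=3, I/O yield, promote→Q0. Q0=[P2] Q1=[P3,P4] Q2=[]
t=29-30: P2@Q0 runs 1, rem=2, I/O yield, promote→Q0. Q0=[P2] Q1=[P3,P4] Q2=[]
t=30-31: P2@Q0 runs 1, rem=1, I/O yield, promote→Q0. Q0=[P2] Q1=[P3,P4] Q2=[]
t=31-32: P2@Q0 runs 1, rem=0, completes. Q0=[] Q1=[P3,P4] Q2=[]
t=32-38: P3@Q1 runs 6, rem=1, quantum used, demote→Q2. Q0=[] Q1=[P4] Q2=[P3]
t=38-44: P4@Q1 runs 6, rem=3, quantum used, demote→Q2. Q0=[] Q1=[] Q2=[P3,P4]
t=44-45: P3@Q2 runs 1, rem=0, completes. Q0=[] Q1=[] Q2=[P4]
t=45-48: P4@Q2 runs 3, rem=0, completes. Q0=[] Q1=[] Q2=[]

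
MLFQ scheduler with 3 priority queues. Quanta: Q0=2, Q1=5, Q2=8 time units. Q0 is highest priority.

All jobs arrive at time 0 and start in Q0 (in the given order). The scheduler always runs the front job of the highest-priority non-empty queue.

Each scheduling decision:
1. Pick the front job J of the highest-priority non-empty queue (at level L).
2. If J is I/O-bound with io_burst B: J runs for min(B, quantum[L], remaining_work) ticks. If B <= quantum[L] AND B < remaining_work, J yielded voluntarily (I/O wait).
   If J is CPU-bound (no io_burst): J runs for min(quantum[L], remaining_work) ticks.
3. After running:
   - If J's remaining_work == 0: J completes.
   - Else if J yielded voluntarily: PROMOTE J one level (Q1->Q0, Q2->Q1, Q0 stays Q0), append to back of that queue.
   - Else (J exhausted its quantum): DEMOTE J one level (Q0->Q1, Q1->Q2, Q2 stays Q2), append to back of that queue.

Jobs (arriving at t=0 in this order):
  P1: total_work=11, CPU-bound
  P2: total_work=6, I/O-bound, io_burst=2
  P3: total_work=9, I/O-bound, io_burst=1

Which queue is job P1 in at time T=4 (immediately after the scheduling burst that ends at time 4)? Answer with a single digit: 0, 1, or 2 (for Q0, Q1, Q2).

t=0-2: P1@Q0 runs 2, rem=9, quantum used, demote→Q1. Q0=[P2,P3] Q1=[P1] Q2=[]
t=2-4: P2@Q0 runs 2, rem=4, I/O yield, promote→Q0. Q0=[P3,P2] Q1=[P1] Q2=[]
t=4-5: P3@Q0 runs 1, rem=8, I/O yield, promote→Q0. Q0=[P2,P3] Q1=[P1] Q2=[]
t=5-7: P2@Q0 runs 2, rem=2, I/O yield, promote→Q0. Q0=[P3,P2] Q1=[P1] Q2=[]
t=7-8: P3@Q0 runs 1, rem=7, I/O yield, promote→Q0. Q0=[P2,P3] Q1=[P1] Q2=[]
t=8-10: P2@Q0 runs 2, rem=0, completes. Q0=[P3] Q1=[P1] Q2=[]
t=10-11: P3@Q0 runs 1, rem=6, I/O yield, promote→Q0. Q0=[P3] Q1=[P1] Q2=[]
t=11-12: P3@Q0 runs 1, rem=5, I/O yield, promote→Q0. Q0=[P3] Q1=[P1] Q2=[]
t=12-13: P3@Q0 runs 1, rem=4, I/O yield, promote→Q0. Q0=[P3] Q1=[P1] Q2=[]
t=13-14: P3@Q0 runs 1, rem=3, I/O yield, promote→Q0. Q0=[P3] Q1=[P1] Q2=[]
t=14-15: P3@Q0 runs 1, rem=2, I/O yield, promote→Q0. Q0=[P3] Q1=[P1] Q2=[]
t=15-16: P3@Q0 runs 1, rem=1, I/O yield, promote→Q0. Q0=[P3] Q1=[P1] Q2=[]
t=16-17: P3@Q0 runs 1, rem=0, completes. Q0=[] Q1=[P1] Q2=[]
t=17-22: P1@Q1 runs 5, rem=4, quantum used, demote→Q2. Q0=[] Q1=[] Q2=[P1]
t=22-26: P1@Q2 runs 4, rem=0, completes. Q0=[] Q1=[] Q2=[]

Answer: 1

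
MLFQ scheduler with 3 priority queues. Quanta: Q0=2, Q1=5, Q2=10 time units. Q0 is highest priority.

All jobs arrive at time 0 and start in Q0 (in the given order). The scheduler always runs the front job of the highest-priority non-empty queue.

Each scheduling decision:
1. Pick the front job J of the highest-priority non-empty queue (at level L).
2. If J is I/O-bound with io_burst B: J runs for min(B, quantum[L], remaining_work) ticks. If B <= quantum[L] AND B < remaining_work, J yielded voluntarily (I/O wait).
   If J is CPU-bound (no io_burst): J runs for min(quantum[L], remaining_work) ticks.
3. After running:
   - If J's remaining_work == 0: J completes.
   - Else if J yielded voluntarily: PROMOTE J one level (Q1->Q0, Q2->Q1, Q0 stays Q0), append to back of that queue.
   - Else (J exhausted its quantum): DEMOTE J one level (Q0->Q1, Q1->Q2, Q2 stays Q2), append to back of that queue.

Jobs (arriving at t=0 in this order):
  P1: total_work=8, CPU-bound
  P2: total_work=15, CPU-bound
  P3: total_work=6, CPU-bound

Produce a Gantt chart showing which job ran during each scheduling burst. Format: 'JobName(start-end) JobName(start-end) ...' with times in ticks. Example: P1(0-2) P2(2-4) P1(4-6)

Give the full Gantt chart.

Answer: P1(0-2) P2(2-4) P3(4-6) P1(6-11) P2(11-16) P3(16-20) P1(20-21) P2(21-29)

Derivation:
t=0-2: P1@Q0 runs 2, rem=6, quantum used, demote→Q1. Q0=[P2,P3] Q1=[P1] Q2=[]
t=2-4: P2@Q0 runs 2, rem=13, quantum used, demote→Q1. Q0=[P3] Q1=[P1,P2] Q2=[]
t=4-6: P3@Q0 runs 2, rem=4, quantum used, demote→Q1. Q0=[] Q1=[P1,P2,P3] Q2=[]
t=6-11: P1@Q1 runs 5, rem=1, quantum used, demote→Q2. Q0=[] Q1=[P2,P3] Q2=[P1]
t=11-16: P2@Q1 runs 5, rem=8, quantum used, demote→Q2. Q0=[] Q1=[P3] Q2=[P1,P2]
t=16-20: P3@Q1 runs 4, rem=0, completes. Q0=[] Q1=[] Q2=[P1,P2]
t=20-21: P1@Q2 runs 1, rem=0, completes. Q0=[] Q1=[] Q2=[P2]
t=21-29: P2@Q2 runs 8, rem=0, completes. Q0=[] Q1=[] Q2=[]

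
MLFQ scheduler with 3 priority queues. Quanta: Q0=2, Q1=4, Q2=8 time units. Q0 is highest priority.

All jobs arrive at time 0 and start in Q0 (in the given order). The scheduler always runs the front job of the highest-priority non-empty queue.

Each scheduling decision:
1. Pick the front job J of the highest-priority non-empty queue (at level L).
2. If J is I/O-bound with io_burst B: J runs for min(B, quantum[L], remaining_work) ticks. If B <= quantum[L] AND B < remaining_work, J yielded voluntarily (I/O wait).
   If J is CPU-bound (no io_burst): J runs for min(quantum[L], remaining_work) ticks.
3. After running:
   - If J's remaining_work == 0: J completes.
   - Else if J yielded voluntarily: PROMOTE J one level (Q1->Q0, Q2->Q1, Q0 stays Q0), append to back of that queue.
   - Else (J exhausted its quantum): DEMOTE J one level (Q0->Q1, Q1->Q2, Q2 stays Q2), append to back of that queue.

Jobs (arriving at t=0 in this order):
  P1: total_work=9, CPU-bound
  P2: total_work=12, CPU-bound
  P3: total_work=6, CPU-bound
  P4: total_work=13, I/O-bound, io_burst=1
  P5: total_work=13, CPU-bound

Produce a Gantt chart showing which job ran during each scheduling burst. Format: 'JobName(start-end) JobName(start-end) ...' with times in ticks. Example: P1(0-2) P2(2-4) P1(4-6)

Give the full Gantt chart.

t=0-2: P1@Q0 runs 2, rem=7, quantum used, demote→Q1. Q0=[P2,P3,P4,P5] Q1=[P1] Q2=[]
t=2-4: P2@Q0 runs 2, rem=10, quantum used, demote→Q1. Q0=[P3,P4,P5] Q1=[P1,P2] Q2=[]
t=4-6: P3@Q0 runs 2, rem=4, quantum used, demote→Q1. Q0=[P4,P5] Q1=[P1,P2,P3] Q2=[]
t=6-7: P4@Q0 runs 1, rem=12, I/O yield, promote→Q0. Q0=[P5,P4] Q1=[P1,P2,P3] Q2=[]
t=7-9: P5@Q0 runs 2, rem=11, quantum used, demote→Q1. Q0=[P4] Q1=[P1,P2,P3,P5] Q2=[]
t=9-10: P4@Q0 runs 1, rem=11, I/O yield, promote→Q0. Q0=[P4] Q1=[P1,P2,P3,P5] Q2=[]
t=10-11: P4@Q0 runs 1, rem=10, I/O yield, promote→Q0. Q0=[P4] Q1=[P1,P2,P3,P5] Q2=[]
t=11-12: P4@Q0 runs 1, rem=9, I/O yield, promote→Q0. Q0=[P4] Q1=[P1,P2,P3,P5] Q2=[]
t=12-13: P4@Q0 runs 1, rem=8, I/O yield, promote→Q0. Q0=[P4] Q1=[P1,P2,P3,P5] Q2=[]
t=13-14: P4@Q0 runs 1, rem=7, I/O yield, promote→Q0. Q0=[P4] Q1=[P1,P2,P3,P5] Q2=[]
t=14-15: P4@Q0 runs 1, rem=6, I/O yield, promote→Q0. Q0=[P4] Q1=[P1,P2,P3,P5] Q2=[]
t=15-16: P4@Q0 runs 1, rem=5, I/O yield, promote→Q0. Q0=[P4] Q1=[P1,P2,P3,P5] Q2=[]
t=16-17: P4@Q0 runs 1, rem=4, I/O yield, promote→Q0. Q0=[P4] Q1=[P1,P2,P3,P5] Q2=[]
t=17-18: P4@Q0 runs 1, rem=3, I/O yield, promote→Q0. Q0=[P4] Q1=[P1,P2,P3,P5] Q2=[]
t=18-19: P4@Q0 runs 1, rem=2, I/O yield, promote→Q0. Q0=[P4] Q1=[P1,P2,P3,P5] Q2=[]
t=19-20: P4@Q0 runs 1, rem=1, I/O yield, promote→Q0. Q0=[P4] Q1=[P1,P2,P3,P5] Q2=[]
t=20-21: P4@Q0 runs 1, rem=0, completes. Q0=[] Q1=[P1,P2,P3,P5] Q2=[]
t=21-25: P1@Q1 runs 4, rem=3, quantum used, demote→Q2. Q0=[] Q1=[P2,P3,P5] Q2=[P1]
t=25-29: P2@Q1 runs 4, rem=6, quantum used, demote→Q2. Q0=[] Q1=[P3,P5] Q2=[P1,P2]
t=29-33: P3@Q1 runs 4, rem=0, completes. Q0=[] Q1=[P5] Q2=[P1,P2]
t=33-37: P5@Q1 runs 4, rem=7, quantum used, demote→Q2. Q0=[] Q1=[] Q2=[P1,P2,P5]
t=37-40: P1@Q2 runs 3, rem=0, completes. Q0=[] Q1=[] Q2=[P2,P5]
t=40-46: P2@Q2 runs 6, rem=0, completes. Q0=[] Q1=[] Q2=[P5]
t=46-53: P5@Q2 runs 7, rem=0, completes. Q0=[] Q1=[] Q2=[]

Answer: P1(0-2) P2(2-4) P3(4-6) P4(6-7) P5(7-9) P4(9-10) P4(10-11) P4(11-12) P4(12-13) P4(13-14) P4(14-15) P4(15-16) P4(16-17) P4(17-18) P4(18-19) P4(19-20) P4(20-21) P1(21-25) P2(25-29) P3(29-33) P5(33-37) P1(37-40) P2(40-46) P5(46-53)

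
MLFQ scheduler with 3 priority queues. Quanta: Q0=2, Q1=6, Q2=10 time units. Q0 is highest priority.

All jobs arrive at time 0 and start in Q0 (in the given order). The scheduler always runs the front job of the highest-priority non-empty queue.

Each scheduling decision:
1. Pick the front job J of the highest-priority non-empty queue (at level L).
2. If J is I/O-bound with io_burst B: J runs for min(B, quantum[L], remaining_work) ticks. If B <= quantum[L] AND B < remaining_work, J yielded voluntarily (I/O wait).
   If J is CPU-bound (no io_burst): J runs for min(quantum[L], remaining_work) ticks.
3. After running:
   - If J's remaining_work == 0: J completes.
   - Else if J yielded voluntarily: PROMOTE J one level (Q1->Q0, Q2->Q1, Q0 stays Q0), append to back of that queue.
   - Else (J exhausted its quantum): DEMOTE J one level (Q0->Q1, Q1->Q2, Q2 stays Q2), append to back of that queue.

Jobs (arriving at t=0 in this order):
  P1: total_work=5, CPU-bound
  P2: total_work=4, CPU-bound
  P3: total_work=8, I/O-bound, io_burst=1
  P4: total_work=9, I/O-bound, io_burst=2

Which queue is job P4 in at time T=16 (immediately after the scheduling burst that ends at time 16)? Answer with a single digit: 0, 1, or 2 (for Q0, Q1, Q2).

Answer: 0

Derivation:
t=0-2: P1@Q0 runs 2, rem=3, quantum used, demote→Q1. Q0=[P2,P3,P4] Q1=[P1] Q2=[]
t=2-4: P2@Q0 runs 2, rem=2, quantum used, demote→Q1. Q0=[P3,P4] Q1=[P1,P2] Q2=[]
t=4-5: P3@Q0 runs 1, rem=7, I/O yield, promote→Q0. Q0=[P4,P3] Q1=[P1,P2] Q2=[]
t=5-7: P4@Q0 runs 2, rem=7, I/O yield, promote→Q0. Q0=[P3,P4] Q1=[P1,P2] Q2=[]
t=7-8: P3@Q0 runs 1, rem=6, I/O yield, promote→Q0. Q0=[P4,P3] Q1=[P1,P2] Q2=[]
t=8-10: P4@Q0 runs 2, rem=5, I/O yield, promote→Q0. Q0=[P3,P4] Q1=[P1,P2] Q2=[]
t=10-11: P3@Q0 runs 1, rem=5, I/O yield, promote→Q0. Q0=[P4,P3] Q1=[P1,P2] Q2=[]
t=11-13: P4@Q0 runs 2, rem=3, I/O yield, promote→Q0. Q0=[P3,P4] Q1=[P1,P2] Q2=[]
t=13-14: P3@Q0 runs 1, rem=4, I/O yield, promote→Q0. Q0=[P4,P3] Q1=[P1,P2] Q2=[]
t=14-16: P4@Q0 runs 2, rem=1, I/O yield, promote→Q0. Q0=[P3,P4] Q1=[P1,P2] Q2=[]
t=16-17: P3@Q0 runs 1, rem=3, I/O yield, promote→Q0. Q0=[P4,P3] Q1=[P1,P2] Q2=[]
t=17-18: P4@Q0 runs 1, rem=0, completes. Q0=[P3] Q1=[P1,P2] Q2=[]
t=18-19: P3@Q0 runs 1, rem=2, I/O yield, promote→Q0. Q0=[P3] Q1=[P1,P2] Q2=[]
t=19-20: P3@Q0 runs 1, rem=1, I/O yield, promote→Q0. Q0=[P3] Q1=[P1,P2] Q2=[]
t=20-21: P3@Q0 runs 1, rem=0, completes. Q0=[] Q1=[P1,P2] Q2=[]
t=21-24: P1@Q1 runs 3, rem=0, completes. Q0=[] Q1=[P2] Q2=[]
t=24-26: P2@Q1 runs 2, rem=0, completes. Q0=[] Q1=[] Q2=[]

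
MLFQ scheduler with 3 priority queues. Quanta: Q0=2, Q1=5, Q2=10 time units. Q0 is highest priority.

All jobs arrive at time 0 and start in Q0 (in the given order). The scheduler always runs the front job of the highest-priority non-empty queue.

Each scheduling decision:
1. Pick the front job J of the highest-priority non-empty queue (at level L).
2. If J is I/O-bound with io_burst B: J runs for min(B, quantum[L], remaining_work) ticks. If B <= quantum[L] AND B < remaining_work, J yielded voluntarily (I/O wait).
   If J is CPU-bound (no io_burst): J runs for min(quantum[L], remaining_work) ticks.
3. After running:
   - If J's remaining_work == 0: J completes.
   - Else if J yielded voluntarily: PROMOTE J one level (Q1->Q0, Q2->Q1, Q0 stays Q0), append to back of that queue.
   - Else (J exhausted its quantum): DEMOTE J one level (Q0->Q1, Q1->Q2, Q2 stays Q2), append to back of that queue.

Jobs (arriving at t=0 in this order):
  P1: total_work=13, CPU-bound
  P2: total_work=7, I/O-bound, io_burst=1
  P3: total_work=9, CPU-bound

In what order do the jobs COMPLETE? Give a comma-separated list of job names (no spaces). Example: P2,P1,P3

t=0-2: P1@Q0 runs 2, rem=11, quantum used, demote→Q1. Q0=[P2,P3] Q1=[P1] Q2=[]
t=2-3: P2@Q0 runs 1, rem=6, I/O yield, promote→Q0. Q0=[P3,P2] Q1=[P1] Q2=[]
t=3-5: P3@Q0 runs 2, rem=7, quantum used, demote→Q1. Q0=[P2] Q1=[P1,P3] Q2=[]
t=5-6: P2@Q0 runs 1, rem=5, I/O yield, promote→Q0. Q0=[P2] Q1=[P1,P3] Q2=[]
t=6-7: P2@Q0 runs 1, rem=4, I/O yield, promote→Q0. Q0=[P2] Q1=[P1,P3] Q2=[]
t=7-8: P2@Q0 runs 1, rem=3, I/O yield, promote→Q0. Q0=[P2] Q1=[P1,P3] Q2=[]
t=8-9: P2@Q0 runs 1, rem=2, I/O yield, promote→Q0. Q0=[P2] Q1=[P1,P3] Q2=[]
t=9-10: P2@Q0 runs 1, rem=1, I/O yield, promote→Q0. Q0=[P2] Q1=[P1,P3] Q2=[]
t=10-11: P2@Q0 runs 1, rem=0, completes. Q0=[] Q1=[P1,P3] Q2=[]
t=11-16: P1@Q1 runs 5, rem=6, quantum used, demote→Q2. Q0=[] Q1=[P3] Q2=[P1]
t=16-21: P3@Q1 runs 5, rem=2, quantum used, demote→Q2. Q0=[] Q1=[] Q2=[P1,P3]
t=21-27: P1@Q2 runs 6, rem=0, completes. Q0=[] Q1=[] Q2=[P3]
t=27-29: P3@Q2 runs 2, rem=0, completes. Q0=[] Q1=[] Q2=[]

Answer: P2,P1,P3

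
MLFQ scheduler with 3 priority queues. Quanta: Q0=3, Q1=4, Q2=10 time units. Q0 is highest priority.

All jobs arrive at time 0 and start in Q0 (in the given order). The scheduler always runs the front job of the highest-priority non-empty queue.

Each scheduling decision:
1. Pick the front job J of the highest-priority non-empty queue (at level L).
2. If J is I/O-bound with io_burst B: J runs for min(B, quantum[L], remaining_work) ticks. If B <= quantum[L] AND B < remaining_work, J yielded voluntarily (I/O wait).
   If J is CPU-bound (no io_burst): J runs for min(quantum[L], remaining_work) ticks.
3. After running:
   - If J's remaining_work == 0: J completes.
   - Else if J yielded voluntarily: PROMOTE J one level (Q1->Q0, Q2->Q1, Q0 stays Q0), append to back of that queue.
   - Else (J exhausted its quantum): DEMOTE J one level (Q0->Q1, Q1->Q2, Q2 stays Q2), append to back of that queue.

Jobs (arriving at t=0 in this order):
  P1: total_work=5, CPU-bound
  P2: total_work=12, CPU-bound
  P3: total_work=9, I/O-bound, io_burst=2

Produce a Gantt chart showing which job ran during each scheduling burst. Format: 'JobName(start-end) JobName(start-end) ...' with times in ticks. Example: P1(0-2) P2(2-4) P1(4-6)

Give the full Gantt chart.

Answer: P1(0-3) P2(3-6) P3(6-8) P3(8-10) P3(10-12) P3(12-14) P3(14-15) P1(15-17) P2(17-21) P2(21-26)

Derivation:
t=0-3: P1@Q0 runs 3, rem=2, quantum used, demote→Q1. Q0=[P2,P3] Q1=[P1] Q2=[]
t=3-6: P2@Q0 runs 3, rem=9, quantum used, demote→Q1. Q0=[P3] Q1=[P1,P2] Q2=[]
t=6-8: P3@Q0 runs 2, rem=7, I/O yield, promote→Q0. Q0=[P3] Q1=[P1,P2] Q2=[]
t=8-10: P3@Q0 runs 2, rem=5, I/O yield, promote→Q0. Q0=[P3] Q1=[P1,P2] Q2=[]
t=10-12: P3@Q0 runs 2, rem=3, I/O yield, promote→Q0. Q0=[P3] Q1=[P1,P2] Q2=[]
t=12-14: P3@Q0 runs 2, rem=1, I/O yield, promote→Q0. Q0=[P3] Q1=[P1,P2] Q2=[]
t=14-15: P3@Q0 runs 1, rem=0, completes. Q0=[] Q1=[P1,P2] Q2=[]
t=15-17: P1@Q1 runs 2, rem=0, completes. Q0=[] Q1=[P2] Q2=[]
t=17-21: P2@Q1 runs 4, rem=5, quantum used, demote→Q2. Q0=[] Q1=[] Q2=[P2]
t=21-26: P2@Q2 runs 5, rem=0, completes. Q0=[] Q1=[] Q2=[]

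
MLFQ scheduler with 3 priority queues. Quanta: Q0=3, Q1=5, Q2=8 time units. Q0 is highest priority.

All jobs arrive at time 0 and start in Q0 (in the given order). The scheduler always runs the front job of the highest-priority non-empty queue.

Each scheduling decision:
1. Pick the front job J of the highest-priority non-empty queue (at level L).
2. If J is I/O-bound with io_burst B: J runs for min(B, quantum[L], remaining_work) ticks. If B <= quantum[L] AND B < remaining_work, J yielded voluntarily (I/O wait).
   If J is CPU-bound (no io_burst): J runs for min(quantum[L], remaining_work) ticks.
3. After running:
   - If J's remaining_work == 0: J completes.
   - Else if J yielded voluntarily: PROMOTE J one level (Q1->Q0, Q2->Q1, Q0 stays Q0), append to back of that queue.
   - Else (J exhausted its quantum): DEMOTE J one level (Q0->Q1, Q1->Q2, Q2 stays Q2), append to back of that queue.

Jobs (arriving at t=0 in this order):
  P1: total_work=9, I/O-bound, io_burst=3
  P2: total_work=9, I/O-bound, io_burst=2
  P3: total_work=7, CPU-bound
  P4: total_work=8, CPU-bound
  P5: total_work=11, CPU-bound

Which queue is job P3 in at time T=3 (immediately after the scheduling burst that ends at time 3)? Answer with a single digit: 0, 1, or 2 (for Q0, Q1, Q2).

Answer: 0

Derivation:
t=0-3: P1@Q0 runs 3, rem=6, I/O yield, promote→Q0. Q0=[P2,P3,P4,P5,P1] Q1=[] Q2=[]
t=3-5: P2@Q0 runs 2, rem=7, I/O yield, promote→Q0. Q0=[P3,P4,P5,P1,P2] Q1=[] Q2=[]
t=5-8: P3@Q0 runs 3, rem=4, quantum used, demote→Q1. Q0=[P4,P5,P1,P2] Q1=[P3] Q2=[]
t=8-11: P4@Q0 runs 3, rem=5, quantum used, demote→Q1. Q0=[P5,P1,P2] Q1=[P3,P4] Q2=[]
t=11-14: P5@Q0 runs 3, rem=8, quantum used, demote→Q1. Q0=[P1,P2] Q1=[P3,P4,P5] Q2=[]
t=14-17: P1@Q0 runs 3, rem=3, I/O yield, promote→Q0. Q0=[P2,P1] Q1=[P3,P4,P5] Q2=[]
t=17-19: P2@Q0 runs 2, rem=5, I/O yield, promote→Q0. Q0=[P1,P2] Q1=[P3,P4,P5] Q2=[]
t=19-22: P1@Q0 runs 3, rem=0, completes. Q0=[P2] Q1=[P3,P4,P5] Q2=[]
t=22-24: P2@Q0 runs 2, rem=3, I/O yield, promote→Q0. Q0=[P2] Q1=[P3,P4,P5] Q2=[]
t=24-26: P2@Q0 runs 2, rem=1, I/O yield, promote→Q0. Q0=[P2] Q1=[P3,P4,P5] Q2=[]
t=26-27: P2@Q0 runs 1, rem=0, completes. Q0=[] Q1=[P3,P4,P5] Q2=[]
t=27-31: P3@Q1 runs 4, rem=0, completes. Q0=[] Q1=[P4,P5] Q2=[]
t=31-36: P4@Q1 runs 5, rem=0, completes. Q0=[] Q1=[P5] Q2=[]
t=36-41: P5@Q1 runs 5, rem=3, quantum used, demote→Q2. Q0=[] Q1=[] Q2=[P5]
t=41-44: P5@Q2 runs 3, rem=0, completes. Q0=[] Q1=[] Q2=[]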